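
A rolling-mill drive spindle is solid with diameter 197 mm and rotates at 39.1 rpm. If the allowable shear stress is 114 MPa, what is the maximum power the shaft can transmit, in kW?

J = πd⁴/32 = π(0.197)⁴/32 = 1.479×10^-4 m⁴.
T_max = τ_allow·J/r = 1.14×10^8 × 1.479×10^-4 / 0.0985 = 171100 N·m.
ω = 2π·39.1/60 = 4.095 rad/s, so P_max = T_max·ω = 7.007×10^5 W.

701 kW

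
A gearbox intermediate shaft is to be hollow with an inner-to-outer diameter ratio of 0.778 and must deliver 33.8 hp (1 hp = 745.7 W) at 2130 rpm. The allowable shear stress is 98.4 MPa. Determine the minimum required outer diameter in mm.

21.0 mm

ω = 2π·2130/60 = 223.1 rad/s, so T = P/ω = 33.8×745.7 / 223.1 = 113.0 N·m.
For a hollow shaft with d_i/d_o = 0.778: τ_max = 16T/(π d_o³ (1−k⁴)), so d_o = [16T/(π τ_allow (1−k⁴))]^(1/3) = [16·113.0/(π·9.84×10^7·0.6336)]^(1/3) = 0.02098 m.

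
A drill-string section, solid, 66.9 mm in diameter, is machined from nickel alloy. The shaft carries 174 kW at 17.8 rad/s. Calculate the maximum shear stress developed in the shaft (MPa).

166 MPa

ω = 17.8 rad/s, so T = P/ω = 174×10³ / 17.80 = 9775 N·m.
J = πd⁴/32 = π(0.0669)⁴/32 = 1.967×10^-6 m⁴.
τ_max = T·r/J = 9775 × 0.0335 / 1.967×10^-6 = 1.663×10^8 Pa.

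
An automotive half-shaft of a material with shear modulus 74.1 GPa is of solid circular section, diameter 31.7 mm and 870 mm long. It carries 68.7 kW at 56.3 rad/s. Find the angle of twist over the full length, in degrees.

8.28°

ω = 56.3 rad/s, so T = P/ω = 68.7×10³ / 56.30 = 1220 N·m.
J = πd⁴/32 = π(0.0317)⁴/32 = 9.914×10^-8 m⁴.
θ = T·L/(G·J) = 1220 × 0.870 / (74.1×10⁹ × 9.914×10^-8) = 0.1445 rad.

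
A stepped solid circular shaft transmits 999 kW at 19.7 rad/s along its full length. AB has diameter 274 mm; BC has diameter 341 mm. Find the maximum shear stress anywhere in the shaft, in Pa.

1.26e7 Pa

ω = 19.7 rad/s, so T = P/ω = 999×10³ / 19.70 = 50710 N·m.
Under the same torque, τ_max = 16T/(πd³) is largest where d is smallest — segment AB (d = 274 mm).
τ_max = 16·50710/(π·(0.274)³) = 1.256×10^7 Pa.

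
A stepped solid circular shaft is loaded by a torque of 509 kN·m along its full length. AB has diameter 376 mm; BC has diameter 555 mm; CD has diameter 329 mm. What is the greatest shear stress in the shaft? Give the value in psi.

Under the same torque, τ_max = 16T/(πd³) is largest where d is smallest — segment CD (d = 329 mm).
τ_max = 16·509000/(π·(0.329)³) = 7.279×10^7 Pa.

10600 psi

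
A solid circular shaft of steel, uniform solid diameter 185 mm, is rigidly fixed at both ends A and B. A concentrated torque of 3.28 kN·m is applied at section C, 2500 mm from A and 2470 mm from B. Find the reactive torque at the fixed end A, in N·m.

With uniform GJ and both ends fixed, compatibility θ_AC = θ_CB gives T_A·a = T_B·b, together with T_A + T_B = T₀.
T_A = T₀·b/(a+b) = 3280·2470/4970 = 1630 N·m; T_B = 1650 N·m.

1630 N·m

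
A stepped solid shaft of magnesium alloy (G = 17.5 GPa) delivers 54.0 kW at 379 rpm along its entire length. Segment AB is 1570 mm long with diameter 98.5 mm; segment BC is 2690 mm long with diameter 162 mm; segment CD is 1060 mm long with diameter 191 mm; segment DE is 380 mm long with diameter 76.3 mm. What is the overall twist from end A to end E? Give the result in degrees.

ω = 2π·379/60 = 39.69 rad/s, so T = P/ω = 54.0×10³ / 39.69 = 1361 N·m.
J_AB = π(0.0985)⁴/32 = 9.24×10^-6 m⁴; J_BC = π(0.162)⁴/32 = 6.76×10^-5 m⁴; J_CD = π(0.191)⁴/32 = 1.31×10^-4 m⁴; J_DE = π(0.0763)⁴/32 = 3.33×10^-6 m⁴.
θ = (T/G)·Σ L_i/J_i = (1361/17.5×10⁹)·(1.57/9.24×10^-6 + 2.69/6.76×10^-5 + 1.06/1.31×10^-4 + 0.380/3.33×10^-6) = 0.02581 rad.

1.48°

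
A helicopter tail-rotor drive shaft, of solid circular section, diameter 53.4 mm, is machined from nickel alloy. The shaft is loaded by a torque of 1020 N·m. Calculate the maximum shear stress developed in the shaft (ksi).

4.95 ksi

J = πd⁴/32 = π(0.0534)⁴/32 = 7.983×10^-7 m⁴.
τ_max = T·r/J = 1020 × 0.0267 / 7.983×10^-7 = 3.412×10^7 Pa.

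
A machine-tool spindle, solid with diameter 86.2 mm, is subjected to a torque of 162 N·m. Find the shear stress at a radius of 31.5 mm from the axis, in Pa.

J = πd⁴/32 = π(0.0862)⁴/32 = 5.420×10^-6 m⁴.
Shear stress varies linearly with radius: τ = T·r/J = 162.0 × 0.0315 / 5.420×10^-6 = 9.414×10^5 Pa.

941000 Pa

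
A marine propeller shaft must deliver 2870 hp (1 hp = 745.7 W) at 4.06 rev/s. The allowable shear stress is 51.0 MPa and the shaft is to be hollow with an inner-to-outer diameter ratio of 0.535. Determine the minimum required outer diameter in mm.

209 mm

ω = 2π·4.06 = 25.51 rad/s, so T = P/ω = 2870×745.7 / 25.51 = 83900 N·m.
For a hollow shaft with d_i/d_o = 0.535: τ_max = 16T/(π d_o³ (1−k⁴)), so d_o = [16T/(π τ_allow (1−k⁴))]^(1/3) = [16·83900/(π·5.10×10^7·0.9181)]^(1/3) = 0.2090 m.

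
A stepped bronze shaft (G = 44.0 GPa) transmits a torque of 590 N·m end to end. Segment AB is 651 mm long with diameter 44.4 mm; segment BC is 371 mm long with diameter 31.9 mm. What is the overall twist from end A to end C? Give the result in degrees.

J_AB = π(0.0444)⁴/32 = 3.82×10^-7 m⁴; J_BC = π(0.0319)⁴/32 = 1.02×10^-7 m⁴.
θ = (T/G)·Σ L_i/J_i = (590.0/44.0×10⁹)·(0.651/3.82×10^-7 + 0.371/1.02×10^-7) = 0.07181 rad.

4.11°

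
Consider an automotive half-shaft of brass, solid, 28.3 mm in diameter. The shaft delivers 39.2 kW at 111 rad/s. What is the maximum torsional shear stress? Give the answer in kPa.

79400 kPa

ω = 111 rad/s, so T = P/ω = 39.2×10³ / 111.0 = 353.2 N·m.
J = πd⁴/32 = π(0.0283)⁴/32 = 6.297×10^-8 m⁴.
τ_max = T·r/J = 353.2 × 0.0142 / 6.297×10^-8 = 7.935×10^7 Pa.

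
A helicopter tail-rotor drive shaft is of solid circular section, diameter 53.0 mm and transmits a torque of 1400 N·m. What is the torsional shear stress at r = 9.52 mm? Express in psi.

J = πd⁴/32 = π(0.0530)⁴/32 = 7.746×10^-7 m⁴.
Shear stress varies linearly with radius: τ = T·r/J = 1400 × 0.00952 / 7.746×10^-7 = 1.721×10^7 Pa.

2500 psi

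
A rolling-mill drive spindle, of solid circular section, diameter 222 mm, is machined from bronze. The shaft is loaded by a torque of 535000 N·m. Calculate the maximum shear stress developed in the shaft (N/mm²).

249 N/mm²

J = πd⁴/32 = π(0.222)⁴/32 = 2.385×10^-4 m⁴.
τ_max = T·r/J = 535000 × 0.111 / 2.385×10^-4 = 2.490×10^8 Pa.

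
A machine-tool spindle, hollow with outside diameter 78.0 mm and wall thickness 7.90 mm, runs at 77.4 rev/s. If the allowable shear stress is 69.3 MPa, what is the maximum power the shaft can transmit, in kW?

1870 kW

J = π(d_o⁴ − d_i⁴)/32 = π(0.0780⁴ − 0.0622⁴)/32 = 2.164×10^-6 m⁴.
T_max = τ_allow·J/r = 6.93×10^7 × 2.164×10^-6 / 0.0390 = 3846 N·m.
ω = 2π·77.4 = 486.3 rad/s, so P_max = T_max·ω = 1.870×10^6 W.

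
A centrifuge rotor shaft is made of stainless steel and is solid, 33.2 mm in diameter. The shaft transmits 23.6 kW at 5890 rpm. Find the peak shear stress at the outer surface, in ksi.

ω = 2π·5890/60 = 616.8 rad/s, so T = P/ω = 23.6×10³ / 616.8 = 38.26 N·m.
J = πd⁴/32 = π(0.0332)⁴/32 = 1.193×10^-7 m⁴.
τ_max = T·r/J = 38.26 × 0.0166 / 1.193×10^-7 = 5.325×10^6 Pa.

0.772 ksi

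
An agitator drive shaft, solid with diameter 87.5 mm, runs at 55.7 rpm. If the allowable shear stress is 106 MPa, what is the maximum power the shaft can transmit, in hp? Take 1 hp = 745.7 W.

J = πd⁴/32 = π(0.0875)⁴/32 = 5.755×10^-6 m⁴.
T_max = τ_allow·J/r = 1.06×10^8 × 5.755×10^-6 / 0.0437 = 13940 N·m.
ω = 2π·55.7/60 = 5.833 rad/s, so P_max = T_max·ω = 8.133×10^4 W.

109 hp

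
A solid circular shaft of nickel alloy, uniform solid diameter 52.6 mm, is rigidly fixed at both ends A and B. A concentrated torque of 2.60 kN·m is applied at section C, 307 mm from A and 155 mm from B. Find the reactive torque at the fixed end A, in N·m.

872 N·m

With uniform GJ and both ends fixed, compatibility θ_AC = θ_CB gives T_A·a = T_B·b, together with T_A + T_B = T₀.
T_A = T₀·b/(a+b) = 2600·155/462.0 = 872.3 N·m; T_B = 1728 N·m.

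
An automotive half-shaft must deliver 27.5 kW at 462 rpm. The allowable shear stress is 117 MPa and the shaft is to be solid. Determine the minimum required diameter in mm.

ω = 2π·462/60 = 48.38 rad/s, so T = P/ω = 27.5×10³ / 48.38 = 568.4 N·m.
For a solid shaft τ_max = 16T/(πd³), so d = (16T/(π τ_allow))^(1/3) = (16·568.4/(π·1.17×10^8))^(1/3) = 0.02914 m.

29.1 mm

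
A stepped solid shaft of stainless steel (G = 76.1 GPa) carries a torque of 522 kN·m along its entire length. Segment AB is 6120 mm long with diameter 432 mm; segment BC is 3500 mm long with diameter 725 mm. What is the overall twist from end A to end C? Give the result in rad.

0.0132 rad

J_AB = π(0.432)⁴/32 = 3.42×10^-3 m⁴; J_BC = π(0.725)⁴/32 = 0.0271 m⁴.
θ = (T/G)·Σ L_i/J_i = (522000/76.1×10⁹)·(6.12/3.42×10^-3 + 3.50/0.0271) = 0.01316 rad.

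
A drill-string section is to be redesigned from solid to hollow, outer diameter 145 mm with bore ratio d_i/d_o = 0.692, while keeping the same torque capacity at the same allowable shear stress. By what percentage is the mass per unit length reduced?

Equal τ_max and T ⇒ the solid shaft needs d_s³ = d_o³(1−k⁴), so d_s = 145·(1−0.692⁴)^(1/3) = 132.9 mm.
Area ratio A_h/A_s = d_o²(1−k²)/d_s² = (1−k²)/(1−k⁴)^(2/3) = 0.6200.
Mass saving = 1 − 0.6200 = 38.0 %.

38.0 %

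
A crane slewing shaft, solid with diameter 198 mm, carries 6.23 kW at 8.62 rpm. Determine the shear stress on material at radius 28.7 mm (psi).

190 psi

ω = 2π·8.62/60 = 0.9027 rad/s, so T = P/ω = 6.23×10³ / 0.9027 = 6902 N·m.
J = πd⁴/32 = π(0.198)⁴/32 = 1.509×10^-4 m⁴.
Shear stress varies linearly with radius: τ = T·r/J = 6902 × 0.0287 / 1.509×10^-4 = 1.313×10^6 Pa.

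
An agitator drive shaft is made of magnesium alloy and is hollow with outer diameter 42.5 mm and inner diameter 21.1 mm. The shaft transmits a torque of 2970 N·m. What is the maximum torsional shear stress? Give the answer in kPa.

J = π(d_o⁴ − d_i⁴)/32 = π(0.0425⁴ − 0.0211⁴)/32 = 3.008×10^-7 m⁴.
τ_max = T·r/J = 2970 × 0.0213 / 3.008×10^-7 = 2.098×10^8 Pa.

210000 kPa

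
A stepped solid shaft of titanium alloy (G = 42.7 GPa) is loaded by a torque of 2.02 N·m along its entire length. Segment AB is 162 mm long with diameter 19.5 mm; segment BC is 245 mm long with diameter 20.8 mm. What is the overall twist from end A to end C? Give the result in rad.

0.00117 rad

J_AB = π(0.0195)⁴/32 = 1.42×10^-8 m⁴; J_BC = π(0.0208)⁴/32 = 1.84×10^-8 m⁴.
θ = (T/G)·Σ L_i/J_i = (2.020/42.7×10⁹)·(0.162/1.42×10^-8 + 0.245/1.84×10^-8) = 1.171×10^-3 rad.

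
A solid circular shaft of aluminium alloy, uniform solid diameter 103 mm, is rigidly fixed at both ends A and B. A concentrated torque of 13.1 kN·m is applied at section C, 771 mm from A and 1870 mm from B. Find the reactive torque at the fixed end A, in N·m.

With uniform GJ and both ends fixed, compatibility θ_AC = θ_CB gives T_A·a = T_B·b, together with T_A + T_B = T₀.
T_A = T₀·b/(a+b) = 13100·1870/2641 = 9276 N·m; T_B = 3824 N·m.

9280 N·m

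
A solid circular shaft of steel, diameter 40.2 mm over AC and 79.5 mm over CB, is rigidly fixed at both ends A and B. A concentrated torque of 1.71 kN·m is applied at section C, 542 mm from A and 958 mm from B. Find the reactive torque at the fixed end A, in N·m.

177 N·m

Compatibility: T_A·a/J_AC = T_B·b/J_CB with T_A + T_B = T₀.
J_AC = 2.56×10^-7 m⁴, J_CB = 3.92×10^-6 m⁴, so T_A = T₀·(J_AC/a)/((J_AC/a)+(J_CB/b)) = 177.1 N·m, T_B = 1533 N·m.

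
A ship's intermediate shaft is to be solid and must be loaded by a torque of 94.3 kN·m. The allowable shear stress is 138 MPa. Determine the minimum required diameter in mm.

152 mm

For a solid shaft τ_max = 16T/(πd³), so d = (16T/(π τ_allow))^(1/3) = (16·94300/(π·1.38×10^8))^(1/3) = 0.1515 m.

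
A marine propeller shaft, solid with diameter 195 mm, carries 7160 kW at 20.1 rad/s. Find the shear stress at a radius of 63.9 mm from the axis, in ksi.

23.3 ksi

ω = 20.1 rad/s, so T = P/ω = 7160×10³ / 20.10 = 356200 N·m.
J = πd⁴/32 = π(0.195)⁴/32 = 1.420×10^-4 m⁴.
Shear stress varies linearly with radius: τ = T·r/J = 356200 × 0.0639 / 1.420×10^-4 = 1.604×10^8 Pa.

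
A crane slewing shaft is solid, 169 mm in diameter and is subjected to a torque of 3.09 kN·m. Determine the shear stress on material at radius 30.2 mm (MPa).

1.17 MPa

J = πd⁴/32 = π(0.169)⁴/32 = 8.008×10^-5 m⁴.
Shear stress varies linearly with radius: τ = T·r/J = 3090 × 0.0302 / 8.008×10^-5 = 1.165×10^6 Pa.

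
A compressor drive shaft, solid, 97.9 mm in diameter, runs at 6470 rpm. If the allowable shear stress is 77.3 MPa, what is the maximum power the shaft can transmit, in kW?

J = πd⁴/32 = π(0.0979)⁴/32 = 9.018×10^-6 m⁴.
T_max = τ_allow·J/r = 7.73×10^7 × 9.018×10^-6 / 0.0490 = 14240 N·m.
ω = 2π·6470/60 = 677.5 rad/s, so P_max = T_max·ω = 9.649×10^6 W.

9650 kW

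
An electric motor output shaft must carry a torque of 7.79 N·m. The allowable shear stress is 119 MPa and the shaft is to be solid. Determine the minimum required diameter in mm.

6.93 mm

For a solid shaft τ_max = 16T/(πd³), so d = (16T/(π τ_allow))^(1/3) = (16·7.790/(π·1.19×10^8))^(1/3) = 0.006934 m.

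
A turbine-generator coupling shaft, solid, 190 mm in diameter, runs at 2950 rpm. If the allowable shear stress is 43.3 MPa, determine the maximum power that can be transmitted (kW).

J = πd⁴/32 = π(0.190)⁴/32 = 1.279×10^-4 m⁴.
T_max = τ_allow·J/r = 4.33×10^7 × 1.279×10^-4 / 0.0950 = 58310 N·m.
ω = 2π·2950/60 = 308.9 rad/s, so P_max = T_max·ω = 1.801×10^7 W.

18000 kW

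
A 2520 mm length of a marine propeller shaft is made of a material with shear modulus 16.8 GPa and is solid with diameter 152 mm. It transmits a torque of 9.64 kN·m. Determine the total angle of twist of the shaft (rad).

J = πd⁴/32 = π(0.152)⁴/32 = 5.241×10^-5 m⁴.
θ = T·L/(G·J) = 9640 × 2.52 / (16.8×10⁹ × 5.241×10^-5) = 0.02759 rad.

0.0276 rad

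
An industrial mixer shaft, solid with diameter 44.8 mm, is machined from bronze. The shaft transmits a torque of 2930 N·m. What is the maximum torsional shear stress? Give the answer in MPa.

J = πd⁴/32 = π(0.0448)⁴/32 = 3.955×10^-7 m⁴.
τ_max = T·r/J = 2930 × 0.0224 / 3.955×10^-7 = 1.660×10^8 Pa.

166 MPa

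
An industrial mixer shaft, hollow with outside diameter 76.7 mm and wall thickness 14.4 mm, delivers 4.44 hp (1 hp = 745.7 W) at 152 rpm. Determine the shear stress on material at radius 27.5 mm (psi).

ω = 2π·152/60 = 15.92 rad/s, so T = P/ω = 4.44×745.7 / 15.92 = 208.0 N·m.
J = π(d_o⁴ − d_i⁴)/32 = π(0.0767⁴ − 0.0479⁴)/32 = 2.881×10^-6 m⁴.
Shear stress varies linearly with radius: τ = T·r/J = 208.0 × 0.0275 / 2.881×10^-6 = 1.986×10^6 Pa.

288 psi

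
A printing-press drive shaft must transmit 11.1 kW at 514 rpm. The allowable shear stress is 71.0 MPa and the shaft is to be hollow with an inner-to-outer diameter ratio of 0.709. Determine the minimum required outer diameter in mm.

ω = 2π·514/60 = 53.83 rad/s, so T = P/ω = 11.1×10³ / 53.83 = 206.2 N·m.
For a hollow shaft with d_i/d_o = 0.709: τ_max = 16T/(π d_o³ (1−k⁴)), so d_o = [16T/(π τ_allow (1−k⁴))]^(1/3) = [16·206.2/(π·7.10×10^7·0.7473)]^(1/3) = 0.02705 m.

27.1 mm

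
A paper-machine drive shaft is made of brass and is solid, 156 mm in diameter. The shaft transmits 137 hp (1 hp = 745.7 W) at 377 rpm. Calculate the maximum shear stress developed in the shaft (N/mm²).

3.47 N/mm²

ω = 2π·377/60 = 39.48 rad/s, so T = P/ω = 137×745.7 / 39.48 = 2588 N·m.
J = πd⁴/32 = π(0.156)⁴/32 = 5.814×10^-5 m⁴.
τ_max = T·r/J = 2588 × 0.0780 / 5.814×10^-5 = 3.471×10^6 Pa.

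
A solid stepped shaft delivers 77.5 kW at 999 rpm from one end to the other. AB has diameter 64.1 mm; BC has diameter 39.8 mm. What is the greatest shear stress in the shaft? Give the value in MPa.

59.8 MPa

ω = 2π·999/60 = 104.6 rad/s, so T = P/ω = 77.5×10³ / 104.6 = 740.8 N·m.
Under the same torque, τ_max = 16T/(πd³) is largest where d is smallest — segment BC (d = 39.8 mm).
τ_max = 16·740.8/(π·(0.0398)³) = 5.985×10^7 Pa.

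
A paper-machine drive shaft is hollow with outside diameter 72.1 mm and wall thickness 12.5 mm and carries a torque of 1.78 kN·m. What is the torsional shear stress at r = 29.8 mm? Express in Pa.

2.44e7 Pa

J = π(d_o⁴ − d_i⁴)/32 = π(0.0721⁴ − 0.0471⁴)/32 = 2.170×10^-6 m⁴.
Shear stress varies linearly with radius: τ = T·r/J = 1780 × 0.0298 / 2.170×10^-6 = 2.445×10^7 Pa.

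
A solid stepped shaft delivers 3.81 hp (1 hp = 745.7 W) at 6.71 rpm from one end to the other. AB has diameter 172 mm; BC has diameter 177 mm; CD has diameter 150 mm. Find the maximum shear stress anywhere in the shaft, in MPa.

ω = 2π·6.71/60 = 0.7027 rad/s, so T = P/ω = 3.81×745.7 / 0.7027 = 4043 N·m.
Under the same torque, τ_max = 16T/(πd³) is largest where d is smallest — segment CD (d = 150 mm).
τ_max = 16·4043/(π·(0.150)³) = 6.101×10^6 Pa.

6.10 MPa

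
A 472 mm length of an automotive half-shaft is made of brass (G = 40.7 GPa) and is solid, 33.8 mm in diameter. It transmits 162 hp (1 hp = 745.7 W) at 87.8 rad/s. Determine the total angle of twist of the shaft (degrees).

ω = 87.8 rad/s, so T = P/ω = 162×745.7 / 87.80 = 1376 N·m.
J = πd⁴/32 = π(0.0338)⁴/32 = 1.281×10^-7 m⁴.
θ = T·L/(G·J) = 1376 × 0.472 / (40.7×10⁹ × 1.281×10^-7) = 0.1245 rad.

7.13°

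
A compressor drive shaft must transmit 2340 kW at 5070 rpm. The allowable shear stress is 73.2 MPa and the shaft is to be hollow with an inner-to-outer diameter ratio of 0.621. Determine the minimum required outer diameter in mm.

ω = 2π·5070/60 = 530.9 rad/s, so T = P/ω = 2340×10³ / 530.9 = 4407 N·m.
For a hollow shaft with d_i/d_o = 0.621: τ_max = 16T/(π d_o³ (1−k⁴)), so d_o = [16T/(π τ_allow (1−k⁴))]^(1/3) = [16·4407/(π·7.32×10^7·0.8513)]^(1/3) = 0.07115 m.

71.2 mm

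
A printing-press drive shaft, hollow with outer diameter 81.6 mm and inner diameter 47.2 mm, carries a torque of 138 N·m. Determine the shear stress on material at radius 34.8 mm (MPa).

1.24 MPa

J = π(d_o⁴ − d_i⁴)/32 = π(0.0816⁴ − 0.0472⁴)/32 = 3.865×10^-6 m⁴.
Shear stress varies linearly with radius: τ = T·r/J = 138.0 × 0.0348 / 3.865×10^-6 = 1.242×10^6 Pa.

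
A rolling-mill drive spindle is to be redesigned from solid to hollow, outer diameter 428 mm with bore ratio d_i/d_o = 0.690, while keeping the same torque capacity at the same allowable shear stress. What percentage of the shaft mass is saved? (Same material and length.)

37.8 %

Equal τ_max and T ⇒ the solid shaft needs d_s³ = d_o³(1−k⁴), so d_s = 428·(1−0.690⁴)^(1/3) = 392.9 mm.
Area ratio A_h/A_s = d_o²(1−k²)/d_s² = (1−k²)/(1−k⁴)^(2/3) = 0.6218.
Mass saving = 1 − 0.6218 = 37.8 %.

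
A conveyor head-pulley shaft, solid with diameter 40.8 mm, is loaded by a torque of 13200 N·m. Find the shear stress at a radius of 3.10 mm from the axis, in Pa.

J = πd⁴/32 = π(0.0408)⁴/32 = 2.720×10^-7 m⁴.
Shear stress varies linearly with radius: τ = T·r/J = 13200 × 0.00310 / 2.720×10^-7 = 1.504×10^8 Pa.

1.50e8 Pa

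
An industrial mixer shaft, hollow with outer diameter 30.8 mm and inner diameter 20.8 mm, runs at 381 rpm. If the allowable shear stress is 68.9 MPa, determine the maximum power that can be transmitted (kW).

12.5 kW

J = π(d_o⁴ − d_i⁴)/32 = π(0.0308⁴ − 0.0208⁴)/32 = 6.997×10^-8 m⁴.
T_max = τ_allow·J/r = 6.89×10^7 × 6.997×10^-8 / 0.0154 = 313.1 N·m.
ω = 2π·381/60 = 39.90 rad/s, so P_max = T_max·ω = 1.249×10^4 W.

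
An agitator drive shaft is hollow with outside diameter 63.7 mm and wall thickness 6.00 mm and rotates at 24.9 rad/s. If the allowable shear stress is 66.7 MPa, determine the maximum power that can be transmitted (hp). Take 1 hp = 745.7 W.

J = π(d_o⁴ − d_i⁴)/32 = π(0.0637⁴ − 0.0517⁴)/32 = 9.150×10^-7 m⁴.
T_max = τ_allow·J/r = 6.67×10^7 × 9.150×10^-7 / 0.0319 = 1916 N·m.
ω = 24.9 rad/s, so P_max = T_max·ω = 4.772×10^4 W.

64.0 hp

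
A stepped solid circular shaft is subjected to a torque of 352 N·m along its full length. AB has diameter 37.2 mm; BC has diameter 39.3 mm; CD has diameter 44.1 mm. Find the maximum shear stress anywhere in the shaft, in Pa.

Under the same torque, τ_max = 16T/(πd³) is largest where d is smallest — segment AB (d = 37.2 mm).
τ_max = 16·352.0/(π·(0.0372)³) = 3.482×10^7 Pa.

3.48e7 Pa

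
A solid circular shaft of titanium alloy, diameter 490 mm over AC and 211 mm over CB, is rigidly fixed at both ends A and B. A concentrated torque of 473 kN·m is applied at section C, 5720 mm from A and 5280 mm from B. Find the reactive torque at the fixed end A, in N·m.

456000 N·m

Compatibility: T_A·a/J_AC = T_B·b/J_CB with T_A + T_B = T₀.
J_AC = 5.66×10^-3 m⁴, J_CB = 1.95×10^-4 m⁴, so T_A = T₀·(J_AC/a)/((J_AC/a)+(J_CB/b)) = 456000 N·m, T_B = 16990 N·m.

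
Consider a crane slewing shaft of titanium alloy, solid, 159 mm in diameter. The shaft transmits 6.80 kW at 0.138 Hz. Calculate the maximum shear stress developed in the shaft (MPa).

9.94 MPa

ω = 2π·0.138 = 0.8671 rad/s, so T = P/ω = 6.80×10³ / 0.8671 = 7842 N·m.
J = πd⁴/32 = π(0.159)⁴/32 = 6.275×10^-5 m⁴.
τ_max = T·r/J = 7842 × 0.0795 / 6.275×10^-5 = 9.936×10^6 Pa.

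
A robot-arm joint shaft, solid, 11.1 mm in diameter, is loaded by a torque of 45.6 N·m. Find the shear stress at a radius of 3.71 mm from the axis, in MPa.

J = πd⁴/32 = π(0.0111)⁴/32 = 1.490×10^-9 m⁴.
Shear stress varies linearly with radius: τ = T·r/J = 45.60 × 0.00371 / 1.490×10^-9 = 1.135×10^8 Pa.

114 MPa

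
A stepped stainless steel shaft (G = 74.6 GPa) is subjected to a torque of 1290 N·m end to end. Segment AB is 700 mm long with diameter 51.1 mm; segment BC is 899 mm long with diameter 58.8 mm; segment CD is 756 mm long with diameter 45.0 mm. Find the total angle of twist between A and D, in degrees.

3.66°

J_AB = π(0.0511)⁴/32 = 6.69×10^-7 m⁴; J_BC = π(0.0588)⁴/32 = 1.17×10^-6 m⁴; J_CD = π(0.0450)⁴/32 = 4.03×10^-7 m⁴.
θ = (T/G)·Σ L_i/J_i = (1290/74.6×10⁹)·(0.700/6.69×10^-7 + 0.899/1.17×10^-6 + 0.756/4.03×10^-7) = 0.06380 rad.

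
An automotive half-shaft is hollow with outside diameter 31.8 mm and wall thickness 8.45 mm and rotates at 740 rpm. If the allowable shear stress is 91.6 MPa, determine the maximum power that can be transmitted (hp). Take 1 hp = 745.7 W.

57.2 hp

J = π(d_o⁴ − d_i⁴)/32 = π(0.0318⁴ − 0.0149⁴)/32 = 9.556×10^-8 m⁴.
T_max = τ_allow·J/r = 9.16×10^7 × 9.556×10^-8 / 0.0159 = 550.5 N·m.
ω = 2π·740/60 = 77.49 rad/s, so P_max = T_max·ω = 4.266×10^4 W.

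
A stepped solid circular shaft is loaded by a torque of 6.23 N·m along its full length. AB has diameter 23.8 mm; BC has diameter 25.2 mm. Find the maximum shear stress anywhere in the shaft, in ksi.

Under the same torque, τ_max = 16T/(πd³) is largest where d is smallest — segment AB (d = 23.8 mm).
τ_max = 16·6.230/(π·(0.0238)³) = 2.354×10^6 Pa.

0.341 ksi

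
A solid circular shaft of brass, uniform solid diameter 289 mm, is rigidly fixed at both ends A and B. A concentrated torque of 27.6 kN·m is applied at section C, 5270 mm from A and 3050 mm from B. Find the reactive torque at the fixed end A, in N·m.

10100 N·m

With uniform GJ and both ends fixed, compatibility θ_AC = θ_CB gives T_A·a = T_B·b, together with T_A + T_B = T₀.
T_A = T₀·b/(a+b) = 27600·3050/8320 = 10120 N·m; T_B = 17480 N·m.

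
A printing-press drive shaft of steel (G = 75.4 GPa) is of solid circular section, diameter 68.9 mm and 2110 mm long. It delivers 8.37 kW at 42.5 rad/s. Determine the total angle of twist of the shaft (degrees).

0.143°

ω = 42.5 rad/s, so T = P/ω = 8.37×10³ / 42.50 = 196.9 N·m.
J = πd⁴/32 = π(0.0689)⁴/32 = 2.212×10^-6 m⁴.
θ = T·L/(G·J) = 196.9 × 2.11 / (75.4×10⁹ × 2.212×10^-6) = 2.491×10^-3 rad.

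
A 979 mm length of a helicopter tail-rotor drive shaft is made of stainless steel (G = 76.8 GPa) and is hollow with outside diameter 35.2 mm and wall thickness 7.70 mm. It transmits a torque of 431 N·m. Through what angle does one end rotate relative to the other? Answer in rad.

J = π(d_o⁴ − d_i⁴)/32 = π(0.0352⁴ − 0.0198⁴)/32 = 1.356×10^-7 m⁴.
θ = T·L/(G·J) = 431.0 × 0.979 / (76.8×10⁹ × 1.356×10^-7) = 0.04051 rad.

0.0405 rad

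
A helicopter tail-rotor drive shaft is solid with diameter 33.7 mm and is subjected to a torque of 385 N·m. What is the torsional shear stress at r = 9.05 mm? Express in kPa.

J = πd⁴/32 = π(0.0337)⁴/32 = 1.266×10^-7 m⁴.
Shear stress varies linearly with radius: τ = T·r/J = 385.0 × 0.00905 / 1.266×10^-7 = 2.752×10^7 Pa.

27500 kPa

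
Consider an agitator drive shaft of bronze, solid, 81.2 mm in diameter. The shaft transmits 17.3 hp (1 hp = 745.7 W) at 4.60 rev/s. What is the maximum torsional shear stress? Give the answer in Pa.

4.25e6 Pa

ω = 2π·4.60 = 28.90 rad/s, so T = P/ω = 17.3×745.7 / 28.90 = 446.3 N·m.
J = πd⁴/32 = π(0.0812)⁴/32 = 4.268×10^-6 m⁴.
τ_max = T·r/J = 446.3 × 0.0406 / 4.268×10^-6 = 4.246×10^6 Pa.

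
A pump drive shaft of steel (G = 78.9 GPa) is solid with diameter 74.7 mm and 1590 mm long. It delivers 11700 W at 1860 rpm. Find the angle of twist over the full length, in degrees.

0.0227°

ω = 2π·1860/60 = 194.8 rad/s, so T = P/ω = 11700 / 194.8 = 60.07 N·m.
J = πd⁴/32 = π(0.0747)⁴/32 = 3.057×10^-6 m⁴.
θ = T·L/(G·J) = 60.07 × 1.59 / (78.9×10⁹ × 3.057×10^-6) = 3.960×10^-4 rad.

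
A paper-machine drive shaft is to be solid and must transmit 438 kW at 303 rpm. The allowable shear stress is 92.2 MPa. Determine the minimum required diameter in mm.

91.4 mm

ω = 2π·303/60 = 31.73 rad/s, so T = P/ω = 438×10³ / 31.73 = 13800 N·m.
For a solid shaft τ_max = 16T/(πd³), so d = (16T/(π τ_allow))^(1/3) = (16·13800/(π·9.22×10^7))^(1/3) = 0.09136 m.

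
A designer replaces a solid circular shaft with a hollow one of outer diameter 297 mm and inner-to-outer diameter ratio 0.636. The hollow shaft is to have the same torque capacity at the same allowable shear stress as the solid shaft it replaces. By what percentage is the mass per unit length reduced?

Equal τ_max and T ⇒ the solid shaft needs d_s³ = d_o³(1−k⁴), so d_s = 297·(1−0.636⁴)^(1/3) = 279.8 mm.
Area ratio A_h/A_s = d_o²(1−k²)/d_s² = (1−k²)/(1−k⁴)^(2/3) = 0.6708.
Mass saving = 1 − 0.6708 = 32.9 %.

32.9 %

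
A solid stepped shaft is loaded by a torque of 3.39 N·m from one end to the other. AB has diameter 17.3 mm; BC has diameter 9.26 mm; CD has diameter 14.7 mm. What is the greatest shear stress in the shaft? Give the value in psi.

3150 psi

Under the same torque, τ_max = 16T/(πd³) is largest where d is smallest — segment BC (d = 9.26 mm).
τ_max = 16·3.390/(π·(0.00926)³) = 2.174×10^7 Pa.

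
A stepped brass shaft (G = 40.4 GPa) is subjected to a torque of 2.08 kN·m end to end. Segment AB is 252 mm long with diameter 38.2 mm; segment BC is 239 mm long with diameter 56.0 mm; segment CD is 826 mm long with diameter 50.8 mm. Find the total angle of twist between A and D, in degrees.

J_AB = π(0.0382)⁴/32 = 2.09×10^-7 m⁴; J_BC = π(0.0560)⁴/32 = 9.65×10^-7 m⁴; J_CD = π(0.0508)⁴/32 = 6.54×10^-7 m⁴.
θ = (T/G)·Σ L_i/J_i = (2080/40.4×10⁹)·(0.252/2.09×10^-7 + 0.239/9.65×10^-7 + 0.826/6.54×10^-7) = 0.1399 rad.

8.01°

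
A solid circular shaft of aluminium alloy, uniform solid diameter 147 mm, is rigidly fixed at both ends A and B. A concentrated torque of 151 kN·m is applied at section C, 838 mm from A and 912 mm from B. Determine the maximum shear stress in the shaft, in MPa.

With uniform GJ and both ends fixed, compatibility θ_AC = θ_CB gives T_A·a = T_B·b, together with T_A + T_B = T₀.
T_A = T₀·b/(a+b) = 151000·912/1750 = 78690 N·m; T_B = 72310 N·m.
τ in each portion: τ_AC = 1.26×10^8 Pa, τ_CB = 1.16×10^8 Pa; maximum is in AC.
τ_max = T_AC·r/J = 78690·0.0735/4.58×10^-5 = 1.262×10^8 Pa.

126 MPa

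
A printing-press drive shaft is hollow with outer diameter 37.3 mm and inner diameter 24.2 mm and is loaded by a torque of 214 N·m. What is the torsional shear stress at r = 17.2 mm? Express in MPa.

J = π(d_o⁴ − d_i⁴)/32 = π(0.0373⁴ − 0.0242⁴)/32 = 1.564×10^-7 m⁴.
Shear stress varies linearly with radius: τ = T·r/J = 214.0 × 0.0172 / 1.564×10^-7 = 2.354×10^7 Pa.

23.5 MPa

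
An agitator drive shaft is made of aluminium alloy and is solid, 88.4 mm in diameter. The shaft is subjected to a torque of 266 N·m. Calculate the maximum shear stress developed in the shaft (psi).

J = πd⁴/32 = π(0.0884)⁴/32 = 5.995×10^-6 m⁴.
τ_max = T·r/J = 266.0 × 0.0442 / 5.995×10^-6 = 1.961×10^6 Pa.

284 psi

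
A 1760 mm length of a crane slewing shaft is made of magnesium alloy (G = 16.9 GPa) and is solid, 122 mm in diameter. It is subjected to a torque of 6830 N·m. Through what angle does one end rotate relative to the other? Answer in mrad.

32.7 mrad

J = πd⁴/32 = π(0.122)⁴/32 = 2.175×10^-5 m⁴.
θ = T·L/(G·J) = 6830 × 1.76 / (16.9×10⁹ × 2.175×10^-5) = 0.03270 rad.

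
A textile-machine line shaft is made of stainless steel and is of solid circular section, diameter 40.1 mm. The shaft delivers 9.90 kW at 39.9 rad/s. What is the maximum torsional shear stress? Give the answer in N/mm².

ω = 39.9 rad/s, so T = P/ω = 9.90×10³ / 39.90 = 248.1 N·m.
J = πd⁴/32 = π(0.0401)⁴/32 = 2.539×10^-7 m⁴.
τ_max = T·r/J = 248.1 × 0.0201 / 2.539×10^-7 = 1.960×10^7 Pa.

19.6 N/mm²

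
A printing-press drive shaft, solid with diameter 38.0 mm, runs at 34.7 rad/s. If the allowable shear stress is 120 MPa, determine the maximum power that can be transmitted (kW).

44.9 kW

J = πd⁴/32 = π(0.0380)⁴/32 = 2.047×10^-7 m⁴.
T_max = τ_allow·J/r = 1.20×10^8 × 2.047×10^-7 / 0.0190 = 1293 N·m.
ω = 34.7 rad/s, so P_max = T_max·ω = 4.486×10^4 W.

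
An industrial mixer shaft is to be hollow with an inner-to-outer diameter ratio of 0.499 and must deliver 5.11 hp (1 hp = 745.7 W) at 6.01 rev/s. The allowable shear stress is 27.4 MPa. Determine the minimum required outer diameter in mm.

ω = 2π·6.01 = 37.76 rad/s, so T = P/ω = 5.11×745.7 / 37.76 = 100.9 N·m.
For a hollow shaft with d_i/d_o = 0.499: τ_max = 16T/(π d_o³ (1−k⁴)), so d_o = [16T/(π τ_allow (1−k⁴))]^(1/3) = [16·100.9/(π·2.74×10^7·0.9380)]^(1/3) = 0.02714 m.

27.1 mm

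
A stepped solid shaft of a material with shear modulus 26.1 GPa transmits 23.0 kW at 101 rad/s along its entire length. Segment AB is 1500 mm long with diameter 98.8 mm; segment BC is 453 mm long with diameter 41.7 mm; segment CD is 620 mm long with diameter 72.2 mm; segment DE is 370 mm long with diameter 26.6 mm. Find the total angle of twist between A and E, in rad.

ω = 101 rad/s, so T = P/ω = 23.0×10³ / 101.0 = 227.7 N·m.
J_AB = π(0.0988)⁴/32 = 9.35×10^-6 m⁴; J_BC = π(0.0417)⁴/32 = 2.97×10^-7 m⁴; J_CD = π(0.0722)⁴/32 = 2.67×10^-6 m⁴; J_DE = π(0.0266)⁴/32 = 4.92×10^-8 m⁴.
θ = (T/G)·Σ L_i/J_i = (227.7/26.1×10⁹)·(1.50/9.35×10^-6 + 0.453/2.97×10^-7 + 0.620/2.67×10^-6 + 0.370/4.92×10^-8) = 0.08242 rad.

0.0824 rad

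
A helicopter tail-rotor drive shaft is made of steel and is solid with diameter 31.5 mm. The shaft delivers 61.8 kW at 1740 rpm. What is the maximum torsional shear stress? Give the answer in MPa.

ω = 2π·1740/60 = 182.2 rad/s, so T = P/ω = 61.8×10³ / 182.2 = 339.2 N·m.
J = πd⁴/32 = π(0.0315)⁴/32 = 9.666×10^-8 m⁴.
τ_max = T·r/J = 339.2 × 0.0158 / 9.666×10^-8 = 5.526×10^7 Pa.

55.3 MPa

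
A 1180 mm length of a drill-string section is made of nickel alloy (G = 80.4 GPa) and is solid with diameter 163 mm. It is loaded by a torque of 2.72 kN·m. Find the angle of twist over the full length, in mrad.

J = πd⁴/32 = π(0.163)⁴/32 = 6.930×10^-5 m⁴.
θ = T·L/(G·J) = 2720 × 1.18 / (80.4×10⁹ × 6.930×10^-5) = 5.760×10^-4 rad.

0.576 mrad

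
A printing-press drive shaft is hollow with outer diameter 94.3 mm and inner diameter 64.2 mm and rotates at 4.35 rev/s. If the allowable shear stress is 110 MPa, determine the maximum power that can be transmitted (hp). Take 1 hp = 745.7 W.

521 hp

J = π(d_o⁴ − d_i⁴)/32 = π(0.0943⁴ − 0.0642⁴)/32 = 6.096×10^-6 m⁴.
T_max = τ_allow·J/r = 1.10×10^8 × 6.096×10^-6 / 0.0471 = 14220 N·m.
ω = 2π·4.35 = 27.33 rad/s, so P_max = T_max·ω = 3.887×10^5 W.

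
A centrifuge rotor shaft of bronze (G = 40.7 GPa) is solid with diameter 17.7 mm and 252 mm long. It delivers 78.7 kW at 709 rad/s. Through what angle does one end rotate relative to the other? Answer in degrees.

ω = 709 rad/s, so T = P/ω = 78.7×10³ / 709.0 = 111.0 N·m.
J = πd⁴/32 = π(0.0177)⁴/32 = 9.636×10^-9 m⁴.
θ = T·L/(G·J) = 111.0 × 0.252 / (40.7×10⁹ × 9.636×10^-9) = 0.07132 rad.

4.09°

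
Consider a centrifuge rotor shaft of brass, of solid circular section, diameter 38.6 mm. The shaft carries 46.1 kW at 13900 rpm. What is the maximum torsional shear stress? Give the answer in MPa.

ω = 2π·13900/60 = 1456 rad/s, so T = P/ω = 46.1×10³ / 1456 = 31.67 N·m.
J = πd⁴/32 = π(0.0386)⁴/32 = 2.179×10^-7 m⁴.
τ_max = T·r/J = 31.67 × 0.0193 / 2.179×10^-7 = 2.805×10^6 Pa.

2.80 MPa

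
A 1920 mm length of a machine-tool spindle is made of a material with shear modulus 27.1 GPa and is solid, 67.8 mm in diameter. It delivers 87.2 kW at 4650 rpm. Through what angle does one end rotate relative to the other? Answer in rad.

ω = 2π·4650/60 = 486.9 rad/s, so T = P/ω = 87.2×10³ / 486.9 = 179.1 N·m.
J = πd⁴/32 = π(0.0678)⁴/32 = 2.075×10^-6 m⁴.
θ = T·L/(G·J) = 179.1 × 1.92 / (27.1×10⁹ × 2.075×10^-6) = 6.116×10^-3 rad.

0.00612 rad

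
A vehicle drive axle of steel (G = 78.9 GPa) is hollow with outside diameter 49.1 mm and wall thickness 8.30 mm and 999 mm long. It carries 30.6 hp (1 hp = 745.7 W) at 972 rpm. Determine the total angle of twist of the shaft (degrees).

ω = 2π·972/60 = 101.8 rad/s, so T = P/ω = 30.6×745.7 / 101.8 = 224.2 N·m.
J = π(d_o⁴ − d_i⁴)/32 = π(0.0491⁴ − 0.0325⁴)/32 = 4.611×10^-7 m⁴.
θ = T·L/(G·J) = 224.2 × 0.999 / (78.9×10⁹ × 4.611×10^-7) = 6.156×10^-3 rad.

0.353°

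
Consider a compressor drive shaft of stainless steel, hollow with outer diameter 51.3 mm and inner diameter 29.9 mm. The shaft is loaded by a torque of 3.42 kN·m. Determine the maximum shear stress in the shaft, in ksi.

21.2 ksi

J = π(d_o⁴ − d_i⁴)/32 = π(0.0513⁴ − 0.0299⁴)/32 = 6.015×10^-7 m⁴.
τ_max = T·r/J = 3420 × 0.0256 / 6.015×10^-7 = 1.458×10^8 Pa.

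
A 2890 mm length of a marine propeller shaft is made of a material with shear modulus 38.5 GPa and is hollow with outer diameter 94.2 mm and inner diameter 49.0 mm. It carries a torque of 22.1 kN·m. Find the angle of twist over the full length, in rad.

J = π(d_o⁴ − d_i⁴)/32 = π(0.0942⁴ − 0.0490⁴)/32 = 7.164×10^-6 m⁴.
θ = T·L/(G·J) = 22100 × 2.89 / (38.5×10⁹ × 7.164×10^-6) = 0.2316 rad.

0.232 rad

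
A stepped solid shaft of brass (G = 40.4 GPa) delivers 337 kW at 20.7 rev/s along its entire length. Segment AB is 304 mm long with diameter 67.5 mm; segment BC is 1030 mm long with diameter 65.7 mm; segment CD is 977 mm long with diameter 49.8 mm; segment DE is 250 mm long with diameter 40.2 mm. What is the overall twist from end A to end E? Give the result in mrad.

212 mrad

ω = 2π·20.7 = 130.1 rad/s, so T = P/ω = 337×10³ / 130.1 = 2591 N·m.
J_AB = π(0.0675)⁴/32 = 2.04×10^-6 m⁴; J_BC = π(0.0657)⁴/32 = 1.83×10^-6 m⁴; J_CD = π(0.0498)⁴/32 = 6.04×10^-7 m⁴; J_DE = π(0.0402)⁴/32 = 2.56×10^-7 m⁴.
θ = (T/G)·Σ L_i/J_i = (2591/40.4×10⁹)·(0.304/2.04×10^-6 + 1.03/1.83×10^-6 + 0.977/6.04×10^-7 + 0.250/2.56×10^-7) = 0.2120 rad.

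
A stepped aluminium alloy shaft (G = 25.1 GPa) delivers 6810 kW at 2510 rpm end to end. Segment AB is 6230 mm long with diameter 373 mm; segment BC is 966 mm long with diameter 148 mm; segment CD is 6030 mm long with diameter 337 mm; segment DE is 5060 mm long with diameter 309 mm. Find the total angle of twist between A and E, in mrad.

ω = 2π·2510/60 = 262.8 rad/s, so T = P/ω = 6810×10³ / 262.8 = 25910 N·m.
J_AB = π(0.373)⁴/32 = 1.90×10^-3 m⁴; J_BC = π(0.148)⁴/32 = 4.71×10^-5 m⁴; J_CD = π(0.337)⁴/32 = 1.27×10^-3 m⁴; J_DE = π(0.309)⁴/32 = 8.95×10^-4 m⁴.
θ = (T/G)·Σ L_i/J_i = (25910/25.1×10⁹)·(6.23/1.90×10^-3 + 0.966/4.71×10^-5 + 6.03/1.27×10^-3 + 5.06/8.95×10^-4) = 0.03530 rad.

35.3 mrad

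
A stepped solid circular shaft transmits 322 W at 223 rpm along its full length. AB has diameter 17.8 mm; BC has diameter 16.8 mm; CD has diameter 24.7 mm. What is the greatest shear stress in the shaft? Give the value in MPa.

ω = 2π·223/60 = 23.35 rad/s, so T = P/ω = 322 / 23.35 = 13.79 N·m.
Under the same torque, τ_max = 16T/(πd³) is largest where d is smallest — segment BC (d = 16.8 mm).
τ_max = 16·13.79/(π·(0.0168)³) = 1.481×10^7 Pa.

14.8 MPa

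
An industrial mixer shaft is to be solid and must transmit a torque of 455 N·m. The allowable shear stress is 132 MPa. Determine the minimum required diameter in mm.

For a solid shaft τ_max = 16T/(πd³), so d = (16T/(π τ_allow))^(1/3) = (16·455.0/(π·1.32×10^8))^(1/3) = 0.02599 m.

26.0 mm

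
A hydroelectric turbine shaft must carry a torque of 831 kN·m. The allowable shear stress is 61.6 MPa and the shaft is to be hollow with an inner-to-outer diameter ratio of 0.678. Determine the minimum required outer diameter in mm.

443 mm

For a hollow shaft with d_i/d_o = 0.678: τ_max = 16T/(π d_o³ (1−k⁴)), so d_o = [16T/(π τ_allow (1−k⁴))]^(1/3) = [16·831000/(π·6.16×10^7·0.7887)]^(1/3) = 0.4433 m.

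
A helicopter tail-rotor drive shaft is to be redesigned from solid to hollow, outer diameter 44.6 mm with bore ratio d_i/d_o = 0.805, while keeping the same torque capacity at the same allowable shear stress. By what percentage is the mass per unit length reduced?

49.4 %

Equal τ_max and T ⇒ the solid shaft needs d_s³ = d_o³(1−k⁴), so d_s = 44.6·(1−0.805⁴)^(1/3) = 37.20 mm.
Area ratio A_h/A_s = d_o²(1−k²)/d_s² = (1−k²)/(1−k⁴)^(2/3) = 0.5061.
Mass saving = 1 − 0.5061 = 49.4 %.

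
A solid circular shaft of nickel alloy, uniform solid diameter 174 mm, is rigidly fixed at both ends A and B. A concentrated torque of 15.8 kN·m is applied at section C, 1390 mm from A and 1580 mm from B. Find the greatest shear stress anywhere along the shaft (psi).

With uniform GJ and both ends fixed, compatibility θ_AC = θ_CB gives T_A·a = T_B·b, together with T_A + T_B = T₀.
T_A = T₀·b/(a+b) = 15800·1580/2970 = 8405 N·m; T_B = 7395 N·m.
τ in each portion: τ_AC = 8.13×10^6 Pa, τ_CB = 7.15×10^6 Pa; maximum is in AC.
τ_max = T_AC·r/J = 8405·0.0870/9.00×10^-5 = 8.126×10^6 Pa.

1180 psi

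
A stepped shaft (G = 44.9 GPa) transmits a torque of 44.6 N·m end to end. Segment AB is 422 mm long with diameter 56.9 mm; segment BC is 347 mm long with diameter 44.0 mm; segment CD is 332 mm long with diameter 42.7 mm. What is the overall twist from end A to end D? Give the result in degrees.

0.135°

J_AB = π(0.0569)⁴/32 = 1.03×10^-6 m⁴; J_BC = π(0.0440)⁴/32 = 3.68×10^-7 m⁴; J_CD = π(0.0427)⁴/32 = 3.26×10^-7 m⁴.
θ = (T/G)·Σ L_i/J_i = (44.60/44.9×10⁹)·(0.422/1.03×10^-6 + 0.347/3.68×10^-7 + 0.332/3.26×10^-7) = 2.355×10^-3 rad.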